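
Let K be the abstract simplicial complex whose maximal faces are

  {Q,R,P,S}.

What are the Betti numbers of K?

b_0 = 1, b_1 = 0, b_2 = 0, b_3 = 0.

Fix the vertex order P < Q < R < S and write every simplex with vertices in increasing order. Then dim K = 3 and the simplices of K are:

  0-simplices (4): P, Q, R, S
  1-simplices (6): PQ, PR, PS, QR, QS, RS
  2-simplices (4): PQR, PQS, PRS, QRS
  3-simplices (1): PQRS

so the chain groups are C_0 ≅ Z^4, C_1 ≅ Z^6, C_2 ≅ Z^4, C_3 ≅ Z^1.

∂_1: C_1 → C_0 maps an edge to its endpoints' difference, ∂[p,q] = q − p. For instance
  ∂PS = S − P.
The 4×6 boundary matrix has rank 3 and Smith normal form diag(1,1,1).

∂_2: C_2 → C_1 maps a triangle to the signed sum of its edges. For instance
  ∂PQS = QS − PS + PQ,
  ∂PRS = RS − PS + PR.
As a 6×4 matrix over Z this has rank 3, with invariant factors (1,1,1).

Boundary ∂_3: C_3 → C_2 sends each 3-simplex σ to the alternating sum Σ_i (−1)^i (σ with its i-th vertex removed). For instance
  ∂PQRS = QRS − PRS + PQS − PQR.
As a 4×1 matrix over Z this has rank 1, with invariant factors (1).

Computing H_k = (kernel of ∂_k) / (image of ∂_{k+1}):

  H_0: rank C_0 − rank ∂_1 = 4 − 3 = 1, and the invariant factors of ∂_1 are all 1, so H_0 = Z.
  H_1: rank ker ∂_1 − rank ∂_2 = (6 − 3) − 3 = 0, and the invariant factors of ∂_2 are all 1, so H_1 = 0.
  H_2: rank ker ∂_2 − rank ∂_3 = (4 − 3) − 1 = 0, and the invariant factors of ∂_3 are all 1, so H_2 = 0.
  H_3: rank ker ∂_3 − rank ∂_4 = (1 − 1) − 0 = 0, and there is no ∂_4, so H_3 = 0.

(K is a triangulation of the 3-simplex.)

Hence the Betti numbers are b_0 = 1, b_1 = 0, b_2 = 0, b_3 = 0.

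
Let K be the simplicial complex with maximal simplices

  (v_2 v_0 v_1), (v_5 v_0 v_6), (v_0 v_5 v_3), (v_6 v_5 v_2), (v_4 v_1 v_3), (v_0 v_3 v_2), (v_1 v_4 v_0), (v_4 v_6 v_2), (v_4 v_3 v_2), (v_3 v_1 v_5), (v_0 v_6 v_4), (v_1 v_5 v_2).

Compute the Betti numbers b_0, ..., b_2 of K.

K has 7 vertices, 18 edges, 12 triangles.
rank ∂_0 = 0, rank ∂_1 = 6 ⇒ b_0 = 7 − 0 − 6 = 1; all invariant factors of ∂_1 are 1 so no torsion. So H_0 ≅ Z.
rank ∂_1 = 6, rank ∂_2 = 12 ⇒ b_1 = 18 − 6 − 12 = 0; ∂_2 has invariant factor(s) [2] giving torsion. So H_1 ≅ Z/2Z.
rank ∂_2 = 12, rank ∂_3 = 0 ⇒ b_2 = 12 − 12 − 0 = 0. So H_2 ≅ 0.

b_0 = 1, b_1 = 0, b_2 = 0.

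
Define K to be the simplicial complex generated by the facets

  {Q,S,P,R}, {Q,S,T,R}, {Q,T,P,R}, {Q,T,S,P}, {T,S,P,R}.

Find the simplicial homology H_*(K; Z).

Fix the vertex order P < Q < R < S < T and write every simplex with vertices in increasing order. Then dim K = 3 and the simplices of K are:

  0-simplices (5): P, Q, R, S, T
  1-simplices (10): PQ, PR, PS, PT, QR, QS, QT, RS, RT, ST
  2-simplices (10): PQR, PQS, PQT, PRS, PRT, PST, QRS, QRT, QST, RST
  3-simplices (5): PQRS, PQRT, PQST, PRST, QRST

Hence C_0 ≅ Z^5, C_1 ≅ Z^10, C_2 ≅ Z^10, C_3 ≅ Z^5.

The boundary map ∂_1: C_1 → C_0 sends each edge [p,q] (with p < q) to q − p.
This gives a 5×10 integer matrix of rank 4; reducing to Smith normal form yields diagonal entries (1,1,1,1).

The boundary map ∂_2: C_2 → C_1 sends each 2-simplex [p,q,r] to [q,r] − [p,r] + [p,q]. For instance
  ∂PQR = QR − PR + PQ,
  ∂RST = ST − RT + RS.
The resulting 10×10 matrix has rank 6, and its Smith normal form has invariant factors (1,1,1,1,1,1).

Boundary ∂_3: C_3 → C_2 sends each 3-simplex σ to the alternating sum Σ_i (−1)^i (σ with its i-th vertex removed). For instance
  ∂QRST = RST − QST + QRT − QRS,
  ∂PQST = QST − PST + PQT − PQS.
This gives a 10×5 integer matrix of rank 4; reducing to Smith normal form yields diagonal entries (1,1,1,1).

Reading off H_k = ker ∂_k / im ∂_{k+1}:

  H_0: rank C_0 − rank ∂_1 = 5 − 4 = 1, and the invariant factors of ∂_1 are all 1, so H_0 ≅ Z.
  H_1: rank ker ∂_1 − rank ∂_2 = (10 − 4) − 6 = 0, and the invariant factors of ∂_2 are all 1, so H_1 ≅ 0.
  H_2: rank ker ∂_2 − rank ∂_3 = (10 − 6) − 4 = 0, and the invariant factors of ∂_3 are all 1, so H_2 ≅ 0.
  H_3: rank ker ∂_3 − rank ∂_4 = (5 − 4) − 0 = 1, and there is no ∂_4, so H_3 ≅ Z.

As a check, the Euler characteristic is 5 − 10 + 10 − 5 = 0, which agrees with 1 − 0 + 0 − 1 = 0.
(K is a triangulation of the 3-sphere S^3.)

H_0 = Z,  H_1 = 0,  H_2 = 0,  H_3 = Z.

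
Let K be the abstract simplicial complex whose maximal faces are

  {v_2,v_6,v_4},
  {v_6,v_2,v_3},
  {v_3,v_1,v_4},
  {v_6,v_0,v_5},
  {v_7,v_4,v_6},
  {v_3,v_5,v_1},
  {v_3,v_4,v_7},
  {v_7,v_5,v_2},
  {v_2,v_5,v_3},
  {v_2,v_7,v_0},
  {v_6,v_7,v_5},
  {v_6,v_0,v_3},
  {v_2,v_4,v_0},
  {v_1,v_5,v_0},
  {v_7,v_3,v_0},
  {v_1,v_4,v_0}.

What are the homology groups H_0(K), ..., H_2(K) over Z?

Order the vertices as v_0 < v_1 < v_2 < v_3 < v_4 < v_5 < v_6 < v_7. Listing each simplex with vertices in this order, K has dimension 2 with simplices:

  0-simplices (8): [v_0], [v_1], [v_2], [v_3], [v_4], [v_5], [v_6], [v_7]
  1-simplices (24): (24 of them)
  2-simplices (16): (16 of them)

so the chain groups are C_0 ≅ Z^8, C_1 ≅ Z^24, C_2 ≅ Z^16.

∂_1: C_1 → C_0 sends each edge [p,q] (with p < q) to q − p.
The 8×24 boundary matrix has rank 7 and Smith normal form diag(1,1,1,1,1,1,1).

The boundary map ∂_2: C_2 → C_1 sends each 2-simplex [p,q,r] to [q,r] − [p,r] + [p,q]. For instance
  ∂[v_2,v_3,v_6] = [v_3,v_6] − [v_2,v_6] + [v_2,v_3],
  ∂[v_0,v_3,v_7] = [v_3,v_7] − [v_0,v_7] + [v_0,v_3].
The resulting 24×16 matrix has rank 15, and its Smith normal form has invariant factors (1,1,1,1,1,1,1,1,1,1,1,1,1,1,1).

Now H_k = ker ∂_k / im ∂_{k+1}, so:

  H_0: rank C_0 − rank ∂_1 = 8 − 7 = 1, and the invariant factors of ∂_1 are all 1, so H_0 ≅ Z.
  H_1: rank ker ∂_1 − rank ∂_2 = (24 − 7) − 15 = 2, and the invariant factors of ∂_2 are all 1, so H_1 ≅ Z^2.
  H_2: rank ker ∂_2 − rank ∂_3 = (16 − 15) − 0 = 1, and there is no ∂_3, so H_2 ≅ Z.

H_0 = Z,  H_1 = Z^2,  H_2 = Z.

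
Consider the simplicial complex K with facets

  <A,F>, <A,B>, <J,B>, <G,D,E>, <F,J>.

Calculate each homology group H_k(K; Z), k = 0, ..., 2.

H_0 = Z^2,  H_1 = Z,  H_2 = 0.

Order the vertices as A < B < D < E < F < G < J. Listing each simplex with vertices in this order, K has dimension 2 with simplices:

  0-simplices (7): A, B, D, E, F, G, J
  1-simplices (7): AB, AF, BJ, DE, DG, EG, FJ
  2-simplices (1): DEG

so the chain groups are C_0 ≅ Z^7, C_1 ≅ Z^7, C_2 ≅ Z^1.

∂_1: C_1 → C_0 maps an edge to its endpoints' difference, ∂[p,q] = q − p.
The 7×7 boundary matrix has rank 5 and Smith normal form diag(1,1,1,1,1).

The boundary map ∂_2: C_2 → C_1 sends each 2-simplex [p,q,r] to [q,r] − [p,r] + [p,q]. For instance
  ∂DEG = EG − DG + DE.
As a 7×1 matrix over Z this has rank 1, with invariant factors (1).

Computing H_k = (kernel of ∂_k) / (image of ∂_{k+1}):

  H_0: rank C_0 − rank ∂_1 = 7 − 5 = 2, and the invariant factors of ∂_1 are all 1, so H_0 = Z^2.
  H_1: rank ker ∂_1 − rank ∂_2 = (7 − 5) − 1 = 1, and the invariant factors of ∂_2 are all 1, so H_1 = Z.
  H_2: rank ker ∂_2 − rank ∂_3 = (1 − 1) − 0 = 0, and there is no ∂_3, so H_2 = 0.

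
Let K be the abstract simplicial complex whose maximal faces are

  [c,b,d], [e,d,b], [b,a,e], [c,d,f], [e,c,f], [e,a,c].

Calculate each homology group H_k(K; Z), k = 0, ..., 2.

Order the vertices as a < b < c < d < e < f. Listing each simplex with vertices in this order, K has dimension 2 with simplices:

  0-simplices (6): a, b, c, d, e, f
  1-simplices (12): ab, ac, ae, bc, bd, be, cd, ce, cf, de, df, ef
  2-simplices (6): abe, ace, bcd, bde, cdf, cef

giving chain groups C_0 ≅ Z^6, C_1 ≅ Z^12, C_2 ≅ Z^6.

Boundary ∂_1: C_1 → C_0 is given by ∂[p,q] = [q] − [p].
The 6×12 boundary matrix has rank 5 and Smith normal form diag(1,1,1,1,1).

∂_2: C_2 → C_1 maps a triangle to the signed sum of its edges. For instance
  ∂cdf = df − cf + cd,
  ∂bcd = cd − bd + bc.
As a 12×6 matrix over Z this has rank 6, with invariant factors (1,1,1,1,1,1).

Now H_k = ker ∂_k / im ∂_{k+1}, so:

  H_0: rank C_0 − rank ∂_1 = 6 − 5 = 1, and the invariant factors of ∂_1 are all 1, so H_0 = Z.
  H_1: rank ker ∂_1 − rank ∂_2 = (12 − 5) − 6 = 1, and the invariant factors of ∂_2 are all 1, so H_1 = Z.
  H_2: rank ker ∂_2 − rank ∂_3 = (6 − 6) − 0 = 0, and there is no ∂_3, so H_2 = 0.

H_0 ≅ Z,  H_1 ≅ Z,  H_2 = 0.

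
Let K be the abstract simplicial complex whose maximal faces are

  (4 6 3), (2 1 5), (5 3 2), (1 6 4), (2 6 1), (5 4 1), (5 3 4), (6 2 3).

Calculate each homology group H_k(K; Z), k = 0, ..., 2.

H_0 ≅ Z,  H_1 = 0,  H_2 ≅ Z.

Order the vertices as 1 < 2 < 3 < 4 < 5 < 6. Listing each simplex with vertices in this order, K has dimension 2 with simplices:

  0-simplices (6): [1], [2], [3], [4], [5], [6]
  1-simplices (12): [1,2], [1,4], [1,5], [1,6], [2,3], [2,5], [2,6], [3,4], [3,5], [3,6], [4,5], [4,6]
  2-simplices (8): [1,2,5], [1,2,6], [1,4,5], [1,4,6], [2,3,5], [2,3,6], [3,4,5], [3,4,6]

Hence C_0 ≅ Z^6, C_1 ≅ Z^12, C_2 ≅ Z^8.

Boundary ∂_1: C_1 → C_0 sends each edge [p,q] (with p < q) to q − p. For instance
  ∂[2,5] = [5] − [2].
The 6×12 boundary matrix has rank 5 and Smith normal form diag(1,1,1,1,1).

Boundary ∂_2: C_2 → C_1 maps a triangle to the signed sum of its edges. For instance
  ∂[1,4,6] = [4,6] − [1,6] + [1,4],
  ∂[3,4,6] = [4,6] − [3,6] + [3,4].
The resulting 12×8 matrix has rank 7, and its Smith normal form has invariant factors (1,1,1,1,1,1,1).

From H_k ≅ ker(∂_k) / im(∂_{k+1}) we obtain:

  H_0: rank C_0 − rank ∂_1 = 6 − 5 = 1, and the invariant factors of ∂_1 are all 1, so H_0 = Z.
  H_1: rank ker ∂_1 − rank ∂_2 = (12 − 5) − 7 = 0, and the invariant factors of ∂_2 are all 1, so H_1 = 0.
  H_2: rank ker ∂_2 − rank ∂_3 = (8 − 7) − 0 = 1, and there is no ∂_3, so H_2 = Z.

As a check, the Euler characteristic is 6 − 12 + 8 = 2, which agrees with 1 − 0 + 1 = 2.
(K is a triangulation of the 2-sphere S^2.)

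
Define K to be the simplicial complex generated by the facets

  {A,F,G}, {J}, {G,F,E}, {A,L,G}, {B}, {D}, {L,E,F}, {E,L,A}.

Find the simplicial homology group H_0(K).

H_0 = Z^4.

We work with the vertex ordering A < B < D < E < F < G < J < L. The simplices of K, each written with vertices in increasing order, are:

  0-simplices (8): A, B, D, E, F, G, J, L
  1-simplices (10): AE, AF, AG, AL, EF, EG, EL, FG, FL, GL
  2-simplices (5): AEL, AFG, AGL, EFG, EFL

giving chain groups C_0 ≅ Z^8, C_1 ≅ Z^10, C_2 ≅ Z^5.

∂_1: C_1 → C_0 sends each edge [p,q] (with p < q) to q − p.
The 8×10 boundary matrix has rank 4 and Smith normal form diag(1,1,1,1).

∂_2: C_2 → C_1 sends each 2-simplex [p,q,r] to [q,r] − [p,r] + [p,q]. For instance
  ∂AEL = EL − AL + AE,
  ∂AFG = FG − AG + AF.
The resulting 10×5 matrix has rank 5, and its Smith normal form has invariant factors (1,1,1,1,1).

Now H_k = ker ∂_k / im ∂_{k+1}, so:

  H_0: rank C_0 − rank ∂_1 = 8 − 4 = 4, and the invariant factors of ∂_1 are all 1, so H_0 = Z^4.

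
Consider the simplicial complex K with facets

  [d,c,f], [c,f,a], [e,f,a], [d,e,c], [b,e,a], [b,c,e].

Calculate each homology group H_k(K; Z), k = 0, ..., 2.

We work with the vertex ordering a < b < c < d < e < f. The simplices of K, each written with vertices in increasing order, are:

  0-simplices (6): a, b, c, d, e, f
  1-simplices (12): ab, ac, ae, af, bc, be, cd, ce, cf, de, df, ef
  2-simplices (6): abe, acf, aef, bce, cde, cdf

Hence C_0 ≅ Z^6, C_1 ≅ Z^12, C_2 ≅ Z^6.

∂_1: C_1 → C_0 maps an edge to its endpoints' difference, ∂[p,q] = q − p.
The resulting 6×12 matrix has rank 5, and its Smith normal form has invariant factors (1,1,1,1,1).

Boundary ∂_2: C_2 → C_1 acts by ∂[p,q,r] = [q,r] − [p,r] + [p,q]. For instance
  ∂bce = ce − be + bc,
  ∂cde = de − ce + cd.
The resulting 12×6 matrix has rank 6, and its Smith normal form has invariant factors (1,1,1,1,1,1).

Computing H_k = (kernel of ∂_k) / (image of ∂_{k+1}):

  H_0: rank C_0 − rank ∂_1 = 6 − 5 = 1, and the invariant factors of ∂_1 are all 1, so H_0 = Z.
  H_1: rank ker ∂_1 − rank ∂_2 = (12 − 5) − 6 = 1, and the invariant factors of ∂_2 are all 1, so H_1 = Z.
  H_2: rank ker ∂_2 − rank ∂_3 = (6 − 6) − 0 = 0, and there is no ∂_3, so H_2 = 0.

(K is a triangulation of the cylinder S^1 x I.)

H_0 = Z,  H_1 = Z,  H_2 = 0.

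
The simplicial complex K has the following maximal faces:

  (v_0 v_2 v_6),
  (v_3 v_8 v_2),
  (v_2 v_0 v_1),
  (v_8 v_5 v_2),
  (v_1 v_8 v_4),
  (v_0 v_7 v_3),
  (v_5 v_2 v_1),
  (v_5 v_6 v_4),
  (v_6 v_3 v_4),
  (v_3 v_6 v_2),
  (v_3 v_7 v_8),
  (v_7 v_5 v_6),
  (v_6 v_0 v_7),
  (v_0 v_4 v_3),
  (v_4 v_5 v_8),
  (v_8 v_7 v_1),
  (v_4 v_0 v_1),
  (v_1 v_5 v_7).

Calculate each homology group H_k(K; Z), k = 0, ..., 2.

Fix the vertex order v_0 < v_1 < v_2 < v_3 < v_4 < v_5 < v_6 < v_7 < v_8 and write every simplex with vertices in increasing order. Then dim K = 2 and the simplices of K are:

  0-simplices (9): [v_0], [v_1], [v_2], [v_3], [v_4], [v_5], [v_6], [v_7], [v_8]
  1-simplices (27): (27 of them)
  2-simplices (18): (18 of them)

giving chain groups C_0 ≅ Z^9, C_1 ≅ Z^27, C_2 ≅ Z^18.

The boundary map ∂_1: C_1 → C_0 sends each edge [p,q] (with p < q) to q − p. For instance
  ∂[v_4,v_6] = [v_6] − [v_4].
This gives a 9×27 integer matrix of rank 8; reducing to Smith normal form yields diagonal entries (1,1,1,1,1,1,1,1).

Boundary ∂_2: C_2 → C_1 maps a triangle to the signed sum of its edges. For instance
  ∂[v_4,v_5,v_8] = [v_5,v_8] − [v_4,v_8] + [v_4,v_5],
  ∂[v_0,v_3,v_7] = [v_3,v_7] − [v_0,v_7] + [v_0,v_3].
As a 27×18 matrix over Z this has rank 18, with invariant factors (1,1,1,1,1,1,1,1,1,1,1,1,1,1,1,1,1,2).

Now H_k = ker ∂_k / im ∂_{k+1}, so:

  H_0: rank C_0 − rank ∂_1 = 9 − 8 = 1, and the invariant factors of ∂_1 are all 1, so H_0 ≅ Z.
  H_1: rank ker ∂_1 − rank ∂_2 = (27 − 8) − 18 = 1, and ∂_2 has invariant factor 2 > 1, so H_1 ≅ Z ⊕ Z_2.
  H_2: rank ker ∂_2 − rank ∂_3 = (18 − 18) − 0 = 0, and there is no ∂_3, so H_2 ≅ 0.

As a check, the Euler characteristic is 9 − 27 + 18 = 0, which agrees with 1 − 1 + 0 = 0.
(K is a triangulation of the Klein bottle.)

H_0 ≅ Z,  H_1 ≅ Z ⊕ Z_2,  H_2 = 0.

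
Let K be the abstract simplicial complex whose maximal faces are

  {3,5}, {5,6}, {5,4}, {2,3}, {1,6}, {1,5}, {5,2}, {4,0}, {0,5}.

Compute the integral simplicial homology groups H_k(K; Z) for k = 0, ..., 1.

H_0 ≅ Z,  H_1 ≅ Z^3.

K has 7 vertices, 9 edges.
rank ∂_0 = 0, rank ∂_1 = 6 ⇒ b_0 = 7 − 0 − 6 = 1; all invariant factors of ∂_1 are 1 so no torsion. So H_0 ≅ Z.
rank ∂_1 = 6, rank ∂_2 = 0 ⇒ b_1 = 9 − 6 − 0 = 3. So H_1 ≅ Z^3.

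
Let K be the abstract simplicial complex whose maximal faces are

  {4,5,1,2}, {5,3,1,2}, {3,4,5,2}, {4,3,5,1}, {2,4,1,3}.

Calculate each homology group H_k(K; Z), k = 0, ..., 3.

H_0 = Z,  H_1 = 0,  H_2 = 0,  H_3 = Z.

Fix the vertex order 1 < 2 < 3 < 4 < 5 and write every simplex with vertices in increasing order. Then dim K = 3 and the simplices of K are:

  0-simplices (5): [1], [2], [3], [4], [5]
  1-simplices (10): [1,2], [1,3], [1,4], [1,5], [2,3], [2,4], [2,5], [3,4], [3,5], [4,5]
  2-simplices (10): [1,2,3], [1,2,4], [1,2,5], [1,3,4], [1,3,5], [1,4,5], [2,3,4], [2,3,5], [2,4,5], [3,4,5]
  3-simplices (5): [1,2,3,4], [1,2,3,5], [1,2,4,5], [1,3,4,5], [2,3,4,5]

Hence C_0 ≅ Z^5, C_1 ≅ Z^10, C_2 ≅ Z^10, C_3 ≅ Z^5.

The boundary map ∂_1: C_1 → C_0 sends each edge [p,q] (with p < q) to q − p.
The resulting 5×10 matrix has rank 4, and its Smith normal form has invariant factors (1,1,1,1).

∂_2: C_2 → C_1 acts by ∂[p,q,r] = [q,r] − [p,r] + [p,q]. For instance
  ∂[2,3,4] = [3,4] − [2,4] + [2,3],
  ∂[1,2,4] = [2,4] − [1,4] + [1,2].
This gives a 10×10 integer matrix of rank 6; reducing to Smith normal form yields diagonal entries (1,1,1,1,1,1).

∂_3: C_3 → C_2 sends each 3-simplex σ to the alternating sum Σ_i (−1)^i (σ with its i-th vertex removed). For instance
  ∂[1,2,3,4] = [2,3,4] − [1,3,4] + [1,2,4] − [1,2,3],
  ∂[2,3,4,5] = [3,4,5] − [2,4,5] + [2,3,5] − [2,3,4].
The resulting 10×5 matrix has rank 4, and its Smith normal form has invariant factors (1,1,1,1).

Reading off H_k = ker ∂_k / im ∂_{k+1}:

  H_0: rank C_0 − rank ∂_1 = 5 − 4 = 1, and the invariant factors of ∂_1 are all 1, so H_0 = Z.
  H_1: rank ker ∂_1 − rank ∂_2 = (10 − 4) − 6 = 0, and the invariant factors of ∂_2 are all 1, so H_1 = 0.
  H_2: rank ker ∂_2 − rank ∂_3 = (10 − 6) − 4 = 0, and the invariant factors of ∂_3 are all 1, so H_2 = 0.
  H_3: rank ker ∂_3 − rank ∂_4 = (5 − 4) − 0 = 1, and there is no ∂_4, so H_3 = Z.

As a check, the Euler characteristic is 5 − 10 + 10 − 5 = 0, which agrees with 1 − 0 + 0 − 1 = 0.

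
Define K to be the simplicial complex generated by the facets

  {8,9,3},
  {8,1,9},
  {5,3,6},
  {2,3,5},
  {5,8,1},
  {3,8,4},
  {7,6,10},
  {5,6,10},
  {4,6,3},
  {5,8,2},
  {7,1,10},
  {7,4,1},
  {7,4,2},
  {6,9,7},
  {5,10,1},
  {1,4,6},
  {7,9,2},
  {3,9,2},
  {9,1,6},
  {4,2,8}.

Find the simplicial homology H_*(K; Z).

Order the vertices as 1 < 2 < 3 < 4 < 5 < 6 < 7 < 8 < 9 < 10. Listing each simplex with vertices in this order, K has dimension 2 with simplices:

  0-simplices (10): [1], [2], [3], [4], [5], [6], [7], [8], [9], [10]
  1-simplices (30): (30 of them)
  2-simplices (20): (20 of them)

so the chain groups are C_0 ≅ Z^10, C_1 ≅ Z^30, C_2 ≅ Z^20.

∂_1: C_1 → C_0 sends each edge [p,q] (with p < q) to q − p.
The 10×30 boundary matrix has rank 9 and Smith normal form diag(1,1,1,1,1,1,1,1,1).

The boundary map ∂_2: C_2 → C_1 maps a triangle to the signed sum of its edges. For instance
  ∂[3,5,6] = [5,6] − [3,6] + [3,5],
  ∂[3,8,9] = [8,9] − [3,9] + [3,8].
The 30×20 boundary matrix has rank 20 and Smith normal form diag(1,1,1,1,1,1,1,1,1,1,1,1,1,1,1,1,1,1,1,2).

Now H_k = ker ∂_k / im ∂_{k+1}, so:

  H_0: rank C_0 − rank ∂_1 = 10 − 9 = 1, and the invariant factors of ∂_1 are all 1, so H_0 = Z.
  H_1: rank ker ∂_1 − rank ∂_2 = (30 − 9) − 20 = 1, and ∂_2 has invariant factor 2 > 1, so H_1 = Z ⊕ Z/2.
  H_2: rank ker ∂_2 − rank ∂_3 = (20 − 20) − 0 = 0, and there is no ∂_3, so H_2 = 0.

H_0 = Z,  H_1 = Z ⊕ Z/2,  H_2 = 0.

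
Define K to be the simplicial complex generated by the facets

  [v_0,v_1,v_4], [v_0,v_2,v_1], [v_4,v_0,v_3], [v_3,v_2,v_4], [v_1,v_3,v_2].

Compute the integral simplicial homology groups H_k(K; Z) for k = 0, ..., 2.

H_0 = Z,  H_1 = Z,  H_2 = 0.

Order the vertices as v_0 < v_1 < v_2 < v_3 < v_4. Listing each simplex with vertices in this order, K has dimension 2 with simplices:

  0-simplices (5): [v_0], [v_1], [v_2], [v_3], [v_4]
  1-simplices (10): [v_0,v_1], [v_0,v_2], [v_0,v_3], [v_0,v_4], [v_1,v_2], [v_1,v_3], [v_1,v_4], [v_2,v_3], [v_2,v_4], [v_3,v_4]
  2-simplices (5): [v_0,v_1,v_2], [v_0,v_1,v_4], [v_0,v_3,v_4], [v_1,v_2,v_3], [v_2,v_3,v_4]

giving chain groups C_0 ≅ Z^5, C_1 ≅ Z^10, C_2 ≅ Z^5.

∂_1: C_1 → C_0 maps an edge to its endpoints' difference, ∂[p,q] = q − p. For instance
  ∂[v_1,v_2] = [v_2] − [v_1].
As a 5×10 matrix over Z this has rank 4, with invariant factors (1,1,1,1).

∂_2: C_2 → C_1 maps a triangle to the signed sum of its edges. For instance
  ∂[v_1,v_2,v_3] = [v_2,v_3] − [v_1,v_3] + [v_1,v_2],
  ∂[v_0,v_3,v_4] = [v_3,v_4] − [v_0,v_4] + [v_0,v_3].
The 10×5 boundary matrix has rank 5 and Smith normal form diag(1,1,1,1,1).

From H_k ≅ ker(∂_k) / im(∂_{k+1}) we obtain:

  H_0: rank C_0 − rank ∂_1 = 5 − 4 = 1, and the invariant factors of ∂_1 are all 1, so H_0 ≅ Z.
  H_1: rank ker ∂_1 − rank ∂_2 = (10 − 4) − 5 = 1, and the invariant factors of ∂_2 are all 1, so H_1 ≅ Z.
  H_2: rank ker ∂_2 − rank ∂_3 = (5 − 5) − 0 = 0, and there is no ∂_3, so H_2 ≅ 0.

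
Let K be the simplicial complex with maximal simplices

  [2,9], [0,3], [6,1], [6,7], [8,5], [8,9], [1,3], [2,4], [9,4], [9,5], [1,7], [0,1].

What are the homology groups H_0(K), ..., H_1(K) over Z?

H_0 = Z^2,  H_1 = Z^4.

Fix the vertex order 0 < 1 < 2 < 3 < 4 < 5 < 6 < 7 < 8 < 9 and write every simplex with vertices in increasing order. Then dim K = 1 and the simplices of K are:

  0-simplices (10): [0], [1], [2], [3], [4], [5], [6], [7], [8], [9]
  1-simplices (12): [0,1], [0,3], [1,3], [1,6], [1,7], [2,4], [2,9], [4,9], [5,8], [5,9], [6,7], [8,9]

so the chain groups are C_0 ≅ Z^10, C_1 ≅ Z^12.

The boundary map ∂_1: C_1 → C_0 is given by ∂[p,q] = [q] − [p]. For instance
  ∂[5,8] = [8] − [5].
The 10×12 boundary matrix has rank 8 and Smith normal form diag(1,1,1,1,1,1,1,1).

From H_k ≅ ker(∂_k) / im(∂_{k+1}) we obtain:

  H_0: rank C_0 − rank ∂_1 = 10 − 8 = 2, and the invariant factors of ∂_1 are all 1, so H_0 = Z^2.
  H_1: rank ker ∂_1 − rank ∂_2 = (12 − 8) − 0 = 4, and there is no ∂_2, so H_1 = Z^4.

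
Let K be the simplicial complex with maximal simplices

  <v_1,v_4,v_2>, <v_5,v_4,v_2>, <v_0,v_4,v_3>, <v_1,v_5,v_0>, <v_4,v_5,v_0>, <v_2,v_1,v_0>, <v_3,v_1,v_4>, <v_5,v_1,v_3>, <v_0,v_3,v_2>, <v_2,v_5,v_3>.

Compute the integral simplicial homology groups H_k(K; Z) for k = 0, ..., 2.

Order the vertices as v_0 < v_1 < v_2 < v_3 < v_4 < v_5. Listing each simplex with vertices in this order, K has dimension 2 with simplices:

  0-simplices (6): [v_0], [v_1], [v_2], [v_3], [v_4], [v_5]
  1-simplices (15): (15 of them)
  2-simplices (10): [v_0,v_1,v_2], [v_0,v_1,v_5], [v_0,v_2,v_3], [v_0,v_3,v_4], [v_0,v_4,v_5], [v_1,v_2,v_4], [v_1,v_3,v_4], [v_1,v_3,v_5], [v_2,v_3,v_5], [v_2,v_4,v_5]

so the chain groups are C_0 ≅ Z^6, C_1 ≅ Z^15, C_2 ≅ Z^10.

Boundary ∂_1: C_1 → C_0 maps an edge to its endpoints' difference, ∂[p,q] = q − p.
As a 6×15 matrix over Z this has rank 5, with invariant factors (1,1,1,1,1).

The boundary map ∂_2: C_2 → C_1 sends each 2-simplex [p,q,r] to [q,r] − [p,r] + [p,q]. For instance
  ∂[v_1,v_3,v_5] = [v_3,v_5] − [v_1,v_5] + [v_1,v_3],
  ∂[v_0,v_3,v_4] = [v_3,v_4] − [v_0,v_4] + [v_0,v_3].
This gives a 15×10 integer matrix of rank 10; reducing to Smith normal form yields diagonal entries (1,1,1,1,1,1,1,1,1,2).

Computing H_k = (kernel of ∂_k) / (image of ∂_{k+1}):

  H_0: rank C_0 − rank ∂_1 = 6 − 5 = 1, and the invariant factors of ∂_1 are all 1, so H_0 ≅ Z.
  H_1: rank ker ∂_1 − rank ∂_2 = (15 − 5) − 10 = 0, and ∂_2 has invariant factor 2 > 1, so H_1 ≅ Z/2Z.
  H_2: rank ker ∂_2 − rank ∂_3 = (10 − 10) − 0 = 0, and there is no ∂_3, so H_2 ≅ 0.

H_0 ≅ Z,  H_1 ≅ Z/2Z,  H_2 = 0.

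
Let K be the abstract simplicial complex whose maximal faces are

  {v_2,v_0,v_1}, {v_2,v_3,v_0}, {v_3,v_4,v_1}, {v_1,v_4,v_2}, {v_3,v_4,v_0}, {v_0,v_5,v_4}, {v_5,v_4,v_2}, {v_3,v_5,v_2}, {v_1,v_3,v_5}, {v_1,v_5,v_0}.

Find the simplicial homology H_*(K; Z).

H_0 = Z,  H_1 = Z/2,  H_2 = 0.

We work with the vertex ordering v_0 < v_1 < v_2 < v_3 < v_4 < v_5. The simplices of K, each written with vertices in increasing order, are:

  0-simplices (6): [v_0], [v_1], [v_2], [v_3], [v_4], [v_5]
  1-simplices (15): (15 of them)
  2-simplices (10): [v_0,v_1,v_2], [v_0,v_1,v_5], [v_0,v_2,v_3], [v_0,v_3,v_4], [v_0,v_4,v_5], [v_1,v_2,v_4], [v_1,v_3,v_4], [v_1,v_3,v_5], [v_2,v_3,v_5], [v_2,v_4,v_5]

giving chain groups C_0 ≅ Z^6, C_1 ≅ Z^15, C_2 ≅ Z^10.

The boundary map ∂_1: C_1 → C_0 is given by ∂[p,q] = [q] − [p]. For instance
  ∂[v_2,v_3] = [v_3] − [v_2].
As a 6×15 matrix over Z this has rank 5, with invariant factors (1,1,1,1,1).

Boundary ∂_2: C_2 → C_1 sends each 2-simplex [p,q,r] to [q,r] − [p,r] + [p,q]. For instance
  ∂[v_2,v_3,v_5] = [v_3,v_5] − [v_2,v_5] + [v_2,v_3],
  ∂[v_0,v_3,v_4] = [v_3,v_4] − [v_0,v_4] + [v_0,v_3].
This gives a 15×10 integer matrix of rank 10; reducing to Smith normal form yields diagonal entries (1,1,1,1,1,1,1,1,1,2).

Now H_k = ker ∂_k / im ∂_{k+1}, so:

  H_0: rank C_0 − rank ∂_1 = 6 − 5 = 1, and the invariant factors of ∂_1 are all 1, so H_0 = Z.
  H_1: rank ker ∂_1 − rank ∂_2 = (15 − 5) − 10 = 0, and ∂_2 has invariant factor 2 > 1, so H_1 = Z/2.
  H_2: rank ker ∂_2 − rank ∂_3 = (10 − 10) − 0 = 0, and there is no ∂_3, so H_2 = 0.

As a check, the Euler characteristic is 6 − 15 + 10 = 1, which agrees with 1 − 0 + 0 = 1.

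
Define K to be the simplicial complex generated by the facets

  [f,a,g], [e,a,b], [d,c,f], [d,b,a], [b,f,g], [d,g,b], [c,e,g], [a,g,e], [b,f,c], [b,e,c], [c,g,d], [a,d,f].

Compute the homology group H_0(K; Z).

H_0 = Z.

We work with the vertex ordering a < b < c < d < e < f < g. The simplices of K, each written with vertices in increasing order, are:

  0-simplices (7): a, b, c, d, e, f, g
  1-simplices (18): ab, ad, ae, af, ag, bc, bd, be, bf, bg, cd, ce, cf, cg, df, dg, eg, fg
  2-simplices (12): abd, abe, adf, aeg, afg, bce, bcf, bdg, bfg, cdf, cdg, ceg

so the chain groups are C_0 ≅ Z^7, C_1 ≅ Z^18, C_2 ≅ Z^12.

∂_1: C_1 → C_0 sends each edge [p,q] (with p < q) to q − p. For instance
  ∂ae = e − a.
This gives a 7×18 integer matrix of rank 6; reducing to Smith normal form yields diagonal entries (1,1,1,1,1,1).

Boundary ∂_2: C_2 → C_1 sends each 2-simplex [p,q,r] to [q,r] − [p,r] + [p,q]. For instance
  ∂bdg = dg − bg + bd,
  ∂bcf = cf − bf + bc.
The 18×12 boundary matrix has rank 12 and Smith normal form diag(1,1,1,1,1,1,1,1,1,1,1,2).

Reading off H_k = ker ∂_k / im ∂_{k+1}:

  H_0: rank C_0 − rank ∂_1 = 7 − 6 = 1, and the invariant factors of ∂_1 are all 1, so H_0 ≅ Z.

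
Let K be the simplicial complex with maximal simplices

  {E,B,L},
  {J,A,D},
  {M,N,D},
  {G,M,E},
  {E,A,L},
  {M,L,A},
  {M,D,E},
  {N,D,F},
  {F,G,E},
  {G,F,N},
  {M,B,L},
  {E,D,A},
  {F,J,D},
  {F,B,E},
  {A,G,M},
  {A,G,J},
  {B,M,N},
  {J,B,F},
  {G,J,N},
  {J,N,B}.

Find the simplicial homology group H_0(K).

Fix the vertex order A < B < D < E < F < G < J < L < M < N and write every simplex with vertices in increasing order. Then dim K = 2 and the simplices of K are:

  0-simplices (10): A, B, D, E, F, G, J, L, M, N
  1-simplices (30): AD, AE, AG, AJ, AL, AM, BE, BF, BJ, BL, BM, BN, DE, DF, DJ, DM, DN, EF, EG, EL, EM, FG, FJ, FN, GJ, GM, GN, JN, LM, MN
  2-simplices (20): ADE, ADJ, AEL, AGJ, AGM, ALM, BEF, BEL, BFJ, BJN, BLM, BMN, DEM, DFJ, DFN, DMN, EFG, EGM, FGN, GJN

so the chain groups are C_0 ≅ Z^10, C_1 ≅ Z^30, C_2 ≅ Z^20.

The boundary map ∂_1: C_1 → C_0 is given by ∂[p,q] = [q] − [p].
As a 10×30 matrix over Z this has rank 9, with invariant factors (1,1,1,1,1,1,1,1,1).

The boundary map ∂_2: C_2 → C_1 sends each 2-simplex [p,q,r] to [q,r] − [p,r] + [p,q]. For instance
  ∂DFJ = FJ − DJ + DF,
  ∂EFG = FG − EG + EF.
The 30×20 boundary matrix has rank 20 and Smith normal form diag(1,1,1,1,1,1,1,1,1,1,1,1,1,1,1,1,1,1,1,2).

Computing H_k = (kernel of ∂_k) / (image of ∂_{k+1}):

  H_0: rank C_0 − rank ∂_1 = 10 − 9 = 1, and the invariant factors of ∂_1 are all 1, so H_0 = Z.

H_0 = Z.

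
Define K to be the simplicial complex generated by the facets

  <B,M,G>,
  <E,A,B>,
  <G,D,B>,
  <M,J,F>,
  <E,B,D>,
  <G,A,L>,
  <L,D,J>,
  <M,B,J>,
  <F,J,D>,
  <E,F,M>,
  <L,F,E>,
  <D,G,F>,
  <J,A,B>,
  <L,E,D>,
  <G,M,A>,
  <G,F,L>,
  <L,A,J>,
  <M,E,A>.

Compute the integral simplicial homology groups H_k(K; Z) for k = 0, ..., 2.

H_0 = Z,  H_1 = Z ⊕ Z/2,  H_2 = 0.

Order the vertices as A < B < D < E < F < G < J < L < M. Listing each simplex with vertices in this order, K has dimension 2 with simplices:

  0-simplices (9): A, B, D, E, F, G, J, L, M
  1-simplices (27): AB, AE, AG, AJ, AL, AM, BD, BE, BG, BJ, BM, DE, DF, DG, DJ, DL, EF, EL, EM, FG, FJ, FL, FM, GL, GM, JL, JM
  2-simplices (18): ABE, ABJ, AEM, AGL, AGM, AJL, BDE, BDG, BGM, BJM, DEL, DFG, DFJ, DJL, EFL, EFM, FGL, FJM

giving chain groups C_0 ≅ Z^9, C_1 ≅ Z^27, C_2 ≅ Z^18.

The boundary map ∂_1: C_1 → C_0 maps an edge to its endpoints' difference, ∂[p,q] = q − p. For instance
  ∂JM = M − J.
The resulting 9×27 matrix has rank 8, and its Smith normal form has invariant factors (1,1,1,1,1,1,1,1).

Boundary ∂_2: C_2 → C_1 acts by ∂[p,q,r] = [q,r] − [p,r] + [p,q]. For instance
  ∂BJM = JM − BM + BJ,
  ∂ABE = BE − AE + AB.
This gives a 27×18 integer matrix of rank 18; reducing to Smith normal form yields diagonal entries (1,1,1,1,1,1,1,1,1,1,1,1,1,1,1,1,1,2).

Now H_k = ker ∂_k / im ∂_{k+1}, so:

  H_0: rank C_0 − rank ∂_1 = 9 − 8 = 1, and the invariant factors of ∂_1 are all 1, so H_0 ≅ Z.
  H_1: rank ker ∂_1 − rank ∂_2 = (27 − 8) − 18 = 1, and ∂_2 has invariant factor 2 > 1, so H_1 ≅ Z ⊕ Z/2.
  H_2: rank ker ∂_2 − rank ∂_3 = (18 − 18) − 0 = 0, and there is no ∂_3, so H_2 ≅ 0.

As a check, the Euler characteristic is 9 − 27 + 18 = 0, which agrees with 1 − 1 + 0 = 0.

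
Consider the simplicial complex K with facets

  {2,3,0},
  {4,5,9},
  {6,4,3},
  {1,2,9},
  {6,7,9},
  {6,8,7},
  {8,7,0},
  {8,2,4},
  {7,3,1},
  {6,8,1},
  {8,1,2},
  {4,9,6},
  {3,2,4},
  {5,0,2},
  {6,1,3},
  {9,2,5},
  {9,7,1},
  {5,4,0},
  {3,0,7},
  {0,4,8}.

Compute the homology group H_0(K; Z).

H_0 = Z.

Fix the vertex order 0 < 1 < 2 < 3 < 4 < 5 < 6 < 7 < 8 < 9 and write every simplex with vertices in increasing order. Then dim K = 2 and the simplices of K are:

  0-simplices (10): [0], [1], [2], [3], [4], [5], [6], [7], [8], [9]
  1-simplices (30): (30 of them)
  2-simplices (20): (20 of them)

Hence C_0 ≅ Z^10, C_1 ≅ Z^30, C_2 ≅ Z^20.

Boundary ∂_1: C_1 → C_0 maps an edge to its endpoints' difference, ∂[p,q] = q − p. For instance
  ∂[1,3] = [3] − [1].
The 10×30 boundary matrix has rank 9 and Smith normal form diag(1,1,1,1,1,1,1,1,1).

∂_2: C_2 → C_1 acts by ∂[p,q,r] = [q,r] − [p,r] + [p,q]. For instance
  ∂[0,2,5] = [2,5] − [0,5] + [0,2],
  ∂[0,3,7] = [3,7] − [0,7] + [0,3].
As a 30×20 matrix over Z this has rank 20, with invariant factors (1,1,1,1,1,1,1,1,1,1,1,1,1,1,1,1,1,1,1,2).

From H_k ≅ ker(∂_k) / im(∂_{k+1}) we obtain:

  H_0: rank C_0 − rank ∂_1 = 10 − 9 = 1, and the invariant factors of ∂_1 are all 1, so H_0 = Z.

(K is a triangulation of the Klein bottle.)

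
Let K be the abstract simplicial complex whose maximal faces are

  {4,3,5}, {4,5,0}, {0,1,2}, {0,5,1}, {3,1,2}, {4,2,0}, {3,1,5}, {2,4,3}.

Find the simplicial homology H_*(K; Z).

H_0 ≅ Z,  H_1 = 0,  H_2 ≅ Z.

Fix the vertex order 0 < 1 < 2 < 3 < 4 < 5 and write every simplex with vertices in increasing order. Then dim K = 2 and the simplices of K are:

  0-simplices (6): [0], [1], [2], [3], [4], [5]
  1-simplices (12): [0,1], [0,2], [0,4], [0,5], [1,2], [1,3], [1,5], [2,3], [2,4], [3,4], [3,5], [4,5]
  2-simplices (8): [0,1,2], [0,1,5], [0,2,4], [0,4,5], [1,2,3], [1,3,5], [2,3,4], [3,4,5]

giving chain groups C_0 ≅ Z^6, C_1 ≅ Z^12, C_2 ≅ Z^8.

The boundary map ∂_1: C_1 → C_0 sends each edge [p,q] (with p < q) to q − p.
As a 6×12 matrix over Z this has rank 5, with invariant factors (1,1,1,1,1).

Boundary ∂_2: C_2 → C_1 sends each 2-simplex [p,q,r] to [q,r] − [p,r] + [p,q]. For instance
  ∂[0,1,5] = [1,5] − [0,5] + [0,1],
  ∂[0,2,4] = [2,4] − [0,4] + [0,2].
This gives a 12×8 integer matrix of rank 7; reducing to Smith normal form yields diagonal entries (1,1,1,1,1,1,1).

From H_k ≅ ker(∂_k) / im(∂_{k+1}) we obtain:

  H_0: rank C_0 − rank ∂_1 = 6 − 5 = 1, and the invariant factors of ∂_1 are all 1, so H_0 ≅ Z.
  H_1: rank ker ∂_1 − rank ∂_2 = (12 − 5) − 7 = 0, and the invariant factors of ∂_2 are all 1, so H_1 ≅ 0.
  H_2: rank ker ∂_2 − rank ∂_3 = (8 − 7) − 0 = 1, and there is no ∂_3, so H_2 ≅ Z.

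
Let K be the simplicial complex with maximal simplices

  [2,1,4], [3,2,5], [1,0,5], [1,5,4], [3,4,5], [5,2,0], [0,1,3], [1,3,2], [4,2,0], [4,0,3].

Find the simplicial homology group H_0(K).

H_0 = Z.

K has 6 vertices, 15 edges, 10 triangles.
rank ∂_0 = 0, rank ∂_1 = 5 ⇒ b_0 = 6 − 0 − 5 = 1; all invariant factors of ∂_1 are 1 so no torsion. So H_0 = Z.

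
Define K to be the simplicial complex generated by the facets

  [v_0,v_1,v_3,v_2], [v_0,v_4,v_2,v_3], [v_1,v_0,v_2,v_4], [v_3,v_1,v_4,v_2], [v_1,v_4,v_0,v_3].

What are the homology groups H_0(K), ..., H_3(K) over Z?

Take the total order v_0 < v_1 < v_2 < v_3 < v_4 on the vertex set. Then K (dimension 3) consists of the simplices:

  0-simplices (5): [v_0], [v_1], [v_2], [v_3], [v_4]
  1-simplices (10): [v_0,v_1], [v_0,v_2], [v_0,v_3], [v_0,v_4], [v_1,v_2], [v_1,v_3], [v_1,v_4], [v_2,v_3], [v_2,v_4], [v_3,v_4]
  2-simplices (10): [v_0,v_1,v_2], [v_0,v_1,v_3], [v_0,v_1,v_4], [v_0,v_2,v_3], [v_0,v_2,v_4], [v_0,v_3,v_4], [v_1,v_2,v_3], [v_1,v_2,v_4], [v_1,v_3,v_4], [v_2,v_3,v_4]
  3-simplices (5): [v_0,v_1,v_2,v_3], [v_0,v_1,v_2,v_4], [v_0,v_1,v_3,v_4], [v_0,v_2,v_3,v_4], [v_1,v_2,v_3,v_4]

Hence C_0 ≅ Z^5, C_1 ≅ Z^10, C_2 ≅ Z^10, C_3 ≅ Z^5.

The boundary map ∂_1: C_1 → C_0 is given by ∂[p,q] = [q] − [p]. For instance
  ∂[v_1,v_4] = [v_4] − [v_1].
This gives a 5×10 integer matrix of rank 4; reducing to Smith normal form yields diagonal entries (1,1,1,1).

Boundary ∂_2: C_2 → C_1 maps a triangle to the signed sum of its edges. For instance
  ∂[v_1,v_3,v_4] = [v_3,v_4] − [v_1,v_4] + [v_1,v_3],
  ∂[v_0,v_1,v_2] = [v_1,v_2] − [v_0,v_2] + [v_0,v_1].
As a 10×10 matrix over Z this has rank 6, with invariant factors (1,1,1,1,1,1).

∂_3: C_3 → C_2 sends each 3-simplex σ to the alternating sum Σ_i (−1)^i (σ with its i-th vertex removed). For instance
  ∂[v_0,v_1,v_3,v_4] = [v_1,v_3,v_4] − [v_0,v_3,v_4] + [v_0,v_1,v_4] − [v_0,v_1,v_3],
  ∂[v_0,v_1,v_2,v_4] = [v_1,v_2,v_4] − [v_0,v_2,v_4] + [v_0,v_1,v_4] − [v_0,v_1,v_2].
The resulting 10×5 matrix has rank 4, and its Smith normal form has invariant factors (1,1,1,1).

From H_k ≅ ker(∂_k) / im(∂_{k+1}) we obtain:

  H_0: rank C_0 − rank ∂_1 = 5 − 4 = 1, and the invariant factors of ∂_1 are all 1, so H_0 ≅ Z.
  H_1: rank ker ∂_1 − rank ∂_2 = (10 − 4) − 6 = 0, and the invariant factors of ∂_2 are all 1, so H_1 ≅ 0.
  H_2: rank ker ∂_2 − rank ∂_3 = (10 − 6) − 4 = 0, and the invariant factors of ∂_3 are all 1, so H_2 ≅ 0.
  H_3: rank ker ∂_3 − rank ∂_4 = (5 − 4) − 0 = 1, and there is no ∂_4, so H_3 ≅ Z.

As a check, the Euler characteristic is 5 − 10 + 10 − 5 = 0, which agrees with 1 − 0 + 0 − 1 = 0.

H_0 ≅ Z,  H_1 = 0,  H_2 = 0,  H_3 ≅ Z.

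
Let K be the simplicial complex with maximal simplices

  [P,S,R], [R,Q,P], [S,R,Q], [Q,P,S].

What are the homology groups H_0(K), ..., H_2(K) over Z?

Take the total order P < Q < R < S on the vertex set. Then K (dimension 2) consists of the simplices:

  0-simplices (4): P, Q, R, S
  1-simplices (6): PQ, PR, PS, QR, QS, RS
  2-simplices (4): PQR, PQS, PRS, QRS

Hence C_0 ≅ Z^4, C_1 ≅ Z^6, C_2 ≅ Z^4.

The boundary map ∂_1: C_1 → C_0 is given by ∂[p,q] = [q] − [p].
As a 4×6 matrix over Z this has rank 3, with invariant factors (1,1,1).

∂_2: C_2 → C_1 maps a triangle to the signed sum of its edges. For instance
  ∂PQR = QR − PR + PQ,
  ∂QRS = RS − QS + QR.
As a 6×4 matrix over Z this has rank 3, with invariant factors (1,1,1).

From H_k ≅ ker(∂_k) / im(∂_{k+1}) we obtain:

  H_0: rank C_0 − rank ∂_1 = 4 − 3 = 1, and the invariant factors of ∂_1 are all 1, so H_0 = Z.
  H_1: rank ker ∂_1 − rank ∂_2 = (6 − 3) − 3 = 0, and the invariant factors of ∂_2 are all 1, so H_1 = 0.
  H_2: rank ker ∂_2 − rank ∂_3 = (4 − 3) − 0 = 1, and there is no ∂_3, so H_2 = Z.

As a check, the Euler characteristic is 4 − 6 + 4 = 2, which agrees with 1 − 0 + 1 = 2.

H_0 = Z,  H_1 = 0,  H_2 = Z.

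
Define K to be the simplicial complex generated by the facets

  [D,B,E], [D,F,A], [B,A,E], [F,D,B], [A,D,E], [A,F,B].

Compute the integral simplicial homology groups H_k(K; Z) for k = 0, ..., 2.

H_0 ≅ Z,  H_1 = 0,  H_2 ≅ Z.

Fix the vertex order A < B < D < E < F and write every simplex with vertices in increasing order. Then dim K = 2 and the simplices of K are:

  0-simplices (5): A, B, D, E, F
  1-simplices (9): AB, AD, AE, AF, BD, BE, BF, DE, DF
  2-simplices (6): ABE, ABF, ADE, ADF, BDE, BDF

giving chain groups C_0 ≅ Z^5, C_1 ≅ Z^9, C_2 ≅ Z^6.

Boundary ∂_1: C_1 → C_0 sends each edge [p,q] (with p < q) to q − p. For instance
  ∂AD = D − A.
As a 5×9 matrix over Z this has rank 4, with invariant factors (1,1,1,1).

∂_2: C_2 → C_1 sends each 2-simplex [p,q,r] to [q,r] − [p,r] + [p,q]. For instance
  ∂BDE = DE − BE + BD,
  ∂ADE = DE − AE + AD.
This gives a 9×6 integer matrix of rank 5; reducing to Smith normal form yields diagonal entries (1,1,1,1,1).

Computing H_k = (kernel of ∂_k) / (image of ∂_{k+1}):

  H_0: rank C_0 − rank ∂_1 = 5 − 4 = 1, and the invariant factors of ∂_1 are all 1, so H_0 ≅ Z.
  H_1: rank ker ∂_1 − rank ∂_2 = (9 − 4) − 5 = 0, and the invariant factors of ∂_2 are all 1, so H_1 ≅ 0.
  H_2: rank ker ∂_2 − rank ∂_3 = (6 − 5) − 0 = 1, and there is no ∂_3, so H_2 ≅ Z.

As a check, the Euler characteristic is 5 − 9 + 6 = 2, which agrees with 1 − 0 + 1 = 2.
(K is a triangulation of the 2-sphere S^2.)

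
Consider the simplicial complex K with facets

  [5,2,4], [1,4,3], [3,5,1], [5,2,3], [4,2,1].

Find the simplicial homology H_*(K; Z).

H_0 ≅ Z,  H_1 ≅ Z,  H_2 = 0.

Order the vertices as 1 < 2 < 3 < 4 < 5. Listing each simplex with vertices in this order, K has dimension 2 with simplices:

  0-simplices (5): [1], [2], [3], [4], [5]
  1-simplices (10): [1,2], [1,3], [1,4], [1,5], [2,3], [2,4], [2,5], [3,4], [3,5], [4,5]
  2-simplices (5): [1,2,4], [1,3,4], [1,3,5], [2,3,5], [2,4,5]

so the chain groups are C_0 ≅ Z^5, C_1 ≅ Z^10, C_2 ≅ Z^5.

∂_1: C_1 → C_0 maps an edge to its endpoints' difference, ∂[p,q] = q − p.
The resulting 5×10 matrix has rank 4, and its Smith normal form has invariant factors (1,1,1,1).

∂_2: C_2 → C_1 sends each 2-simplex [p,q,r] to [q,r] − [p,r] + [p,q]. For instance
  ∂[1,3,4] = [3,4] − [1,4] + [1,3],
  ∂[2,3,5] = [3,5] − [2,5] + [2,3].
This gives a 10×5 integer matrix of rank 5; reducing to Smith normal form yields diagonal entries (1,1,1,1,1).

Now H_k = ker ∂_k / im ∂_{k+1}, so:

  H_0: rank C_0 − rank ∂_1 = 5 − 4 = 1, and the invariant factors of ∂_1 are all 1, so H_0 ≅ Z.
  H_1: rank ker ∂_1 − rank ∂_2 = (10 − 4) − 5 = 1, and the invariant factors of ∂_2 are all 1, so H_1 ≅ Z.
  H_2: rank ker ∂_2 − rank ∂_3 = (5 − 5) − 0 = 0, and there is no ∂_3, so H_2 ≅ 0.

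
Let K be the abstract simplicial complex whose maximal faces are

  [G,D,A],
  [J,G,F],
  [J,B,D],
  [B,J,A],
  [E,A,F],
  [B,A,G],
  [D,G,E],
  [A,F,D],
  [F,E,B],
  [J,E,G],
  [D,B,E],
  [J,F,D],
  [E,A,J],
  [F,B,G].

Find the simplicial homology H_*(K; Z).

Order the vertices as A < B < D < E < F < G < J. Listing each simplex with vertices in this order, K has dimension 2 with simplices:

  0-simplices (7): A, B, D, E, F, G, J
  1-simplices (21): AB, AD, AE, AF, AG, AJ, BD, BE, BF, BG, BJ, DE, DF, DG, DJ, EF, EG, EJ, FG, FJ, GJ
  2-simplices (14): ABG, ABJ, ADF, ADG, AEF, AEJ, BDE, BDJ, BEF, BFG, DEG, DFJ, EGJ, FGJ

Hence C_0 ≅ Z^7, C_1 ≅ Z^21, C_2 ≅ Z^14.

The boundary map ∂_1: C_1 → C_0 sends each edge [p,q] (with p < q) to q − p.
The resulting 7×21 matrix has rank 6, and its Smith normal form has invariant factors (1,1,1,1,1,1).

Boundary ∂_2: C_2 → C_1 sends each 2-simplex [p,q,r] to [q,r] − [p,r] + [p,q]. For instance
  ∂ADG = DG − AG + AD,
  ∂BEF = EF − BF + BE.
As a 21×14 matrix over Z this has rank 13, with invariant factors (1,1,1,1,1,1,1,1,1,1,1,1,1).

Reading off H_k = ker ∂_k / im ∂_{k+1}:

  H_0: rank C_0 − rank ∂_1 = 7 − 6 = 1, and the invariant factors of ∂_1 are all 1, so H_0 = Z.
  H_1: rank ker ∂_1 − rank ∂_2 = (21 − 6) − 13 = 2, and the invariant factors of ∂_2 are all 1, so H_1 = Z^2.
  H_2: rank ker ∂_2 − rank ∂_3 = (14 − 13) − 0 = 1, and there is no ∂_3, so H_2 = Z.

As a check, the Euler characteristic is 7 − 21 + 14 = 0, which agrees with 1 − 2 + 1 = 0.

H_0 ≅ Z,  H_1 ≅ Z^2,  H_2 ≅ Z.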